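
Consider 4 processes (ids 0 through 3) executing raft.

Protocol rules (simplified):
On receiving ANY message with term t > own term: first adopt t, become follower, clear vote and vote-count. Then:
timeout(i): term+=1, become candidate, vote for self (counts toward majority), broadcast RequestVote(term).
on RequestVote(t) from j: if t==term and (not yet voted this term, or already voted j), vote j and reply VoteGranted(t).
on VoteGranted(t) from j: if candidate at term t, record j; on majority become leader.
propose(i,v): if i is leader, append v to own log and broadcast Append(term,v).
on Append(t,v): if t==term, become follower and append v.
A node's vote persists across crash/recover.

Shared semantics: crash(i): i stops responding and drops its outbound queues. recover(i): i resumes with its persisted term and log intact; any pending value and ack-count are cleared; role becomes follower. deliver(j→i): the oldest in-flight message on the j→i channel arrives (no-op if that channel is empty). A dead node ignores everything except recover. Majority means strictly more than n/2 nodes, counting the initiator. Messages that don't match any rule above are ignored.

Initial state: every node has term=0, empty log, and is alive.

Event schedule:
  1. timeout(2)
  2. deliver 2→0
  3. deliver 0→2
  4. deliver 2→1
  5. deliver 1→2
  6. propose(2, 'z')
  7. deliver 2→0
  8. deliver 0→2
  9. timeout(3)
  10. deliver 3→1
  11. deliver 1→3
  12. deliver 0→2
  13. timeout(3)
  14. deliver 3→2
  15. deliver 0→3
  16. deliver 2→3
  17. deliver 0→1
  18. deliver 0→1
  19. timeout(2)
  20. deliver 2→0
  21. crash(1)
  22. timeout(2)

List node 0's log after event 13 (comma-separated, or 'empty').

z

1. timeout(2):  <2:cand t1 ->
2. deliver 2→0:  <0:foll t1 ->
3. deliver 0→2:  nop
4. deliver 2→1:  <1:foll t1 ->
5. deliver 1→2:  <2:lead t1 ->
6. propose(2,'z'):  <2:lead t1 z>
7. deliver 2→0:  <0:foll t1 z>
8. deliver 0→2:  nop
9. timeout(3):  <3:cand t1 ->
10. deliver 3→1:  nop
11. deliver 1→3:  nop
12. deliver 0→2:  nop
13. timeout(3):  <3:cand t2 ->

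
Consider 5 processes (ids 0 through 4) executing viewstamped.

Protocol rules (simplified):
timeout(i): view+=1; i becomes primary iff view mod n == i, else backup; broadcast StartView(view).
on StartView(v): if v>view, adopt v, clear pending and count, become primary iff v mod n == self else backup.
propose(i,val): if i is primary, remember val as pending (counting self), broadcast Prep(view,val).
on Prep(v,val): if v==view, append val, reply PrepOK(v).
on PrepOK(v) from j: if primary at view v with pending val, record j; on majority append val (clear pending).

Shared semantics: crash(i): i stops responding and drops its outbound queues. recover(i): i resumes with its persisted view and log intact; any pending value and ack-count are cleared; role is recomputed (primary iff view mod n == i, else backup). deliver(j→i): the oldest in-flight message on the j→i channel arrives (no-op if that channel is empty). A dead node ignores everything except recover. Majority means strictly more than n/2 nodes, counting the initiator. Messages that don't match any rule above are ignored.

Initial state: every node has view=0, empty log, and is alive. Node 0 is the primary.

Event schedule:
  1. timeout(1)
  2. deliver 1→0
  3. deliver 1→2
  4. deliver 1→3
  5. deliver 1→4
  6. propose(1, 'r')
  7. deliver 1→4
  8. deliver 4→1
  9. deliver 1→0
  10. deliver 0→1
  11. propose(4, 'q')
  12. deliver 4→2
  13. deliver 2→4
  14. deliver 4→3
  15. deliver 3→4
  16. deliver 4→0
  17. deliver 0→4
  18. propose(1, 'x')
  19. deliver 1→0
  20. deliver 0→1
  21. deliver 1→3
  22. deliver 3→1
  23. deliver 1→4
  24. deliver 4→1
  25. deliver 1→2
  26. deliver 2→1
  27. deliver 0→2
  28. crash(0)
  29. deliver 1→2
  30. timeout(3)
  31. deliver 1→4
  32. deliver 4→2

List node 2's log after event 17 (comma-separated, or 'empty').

step 1 timeout(1): 1={prim,v=1,log=-}
step 2 deliver 1→0: 0={back,v=1,log=-}
step 3 deliver 1→2: 2={back,v=1,log=-}
step 4 deliver 1→3: 3={back,v=1,log=-}
step 5 deliver 1→4: 4={back,v=1,log=-}
step 6 propose(1,'r'): —
step 7 deliver 1→4: 4={back,v=1,log=r}
step 8 deliver 4→1: —
step 9 deliver 1→0: 0={back,v=1,log=r}
step 10 deliver 0→1: 1={prim,v=1,log=r}
step 11 propose(4,'q'): —
step 12 deliver 4→2: —
step 13 deliver 2→4: —
step 14 deliver 4→3: —
step 15 deliver 3→4: —
step 16 deliver 4→0: —
step 17 deliver 0→4: —

empty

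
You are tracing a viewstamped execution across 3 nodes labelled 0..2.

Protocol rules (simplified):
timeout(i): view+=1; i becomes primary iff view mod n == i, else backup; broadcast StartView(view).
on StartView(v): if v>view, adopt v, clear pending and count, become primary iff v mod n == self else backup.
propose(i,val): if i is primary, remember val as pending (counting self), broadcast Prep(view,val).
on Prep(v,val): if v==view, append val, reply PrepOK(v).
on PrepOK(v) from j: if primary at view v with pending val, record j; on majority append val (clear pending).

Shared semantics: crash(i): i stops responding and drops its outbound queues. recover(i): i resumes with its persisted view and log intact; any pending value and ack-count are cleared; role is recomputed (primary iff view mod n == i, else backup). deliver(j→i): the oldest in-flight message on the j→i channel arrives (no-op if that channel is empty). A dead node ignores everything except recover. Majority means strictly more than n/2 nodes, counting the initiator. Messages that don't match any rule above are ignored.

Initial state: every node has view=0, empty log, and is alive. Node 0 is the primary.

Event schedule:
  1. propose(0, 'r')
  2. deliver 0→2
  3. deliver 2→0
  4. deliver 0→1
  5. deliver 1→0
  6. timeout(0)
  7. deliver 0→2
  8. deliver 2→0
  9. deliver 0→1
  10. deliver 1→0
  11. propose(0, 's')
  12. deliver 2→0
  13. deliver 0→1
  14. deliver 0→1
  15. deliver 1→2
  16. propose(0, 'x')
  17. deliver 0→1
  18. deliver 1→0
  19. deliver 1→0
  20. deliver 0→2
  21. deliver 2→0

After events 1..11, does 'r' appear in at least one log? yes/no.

[1] propose(0,'r') → ∅
[2] deliver 0→2 → N2(back v0 [r])
[3] deliver 2→0 → N0(prim v0 [r])
[4] deliver 0→1 → N1(back v0 [r])
[5] deliver 1→0 → ∅
[6] timeout(0) → N0(back v1 [r])
[7] deliver 0→2 → N2(back v1 [r])
[8] deliver 2→0 → ∅
[9] deliver 0→1 → N1(prim v1 [r])
[10] deliver 1→0 → ∅
[11] propose(0,'s') → ∅

yes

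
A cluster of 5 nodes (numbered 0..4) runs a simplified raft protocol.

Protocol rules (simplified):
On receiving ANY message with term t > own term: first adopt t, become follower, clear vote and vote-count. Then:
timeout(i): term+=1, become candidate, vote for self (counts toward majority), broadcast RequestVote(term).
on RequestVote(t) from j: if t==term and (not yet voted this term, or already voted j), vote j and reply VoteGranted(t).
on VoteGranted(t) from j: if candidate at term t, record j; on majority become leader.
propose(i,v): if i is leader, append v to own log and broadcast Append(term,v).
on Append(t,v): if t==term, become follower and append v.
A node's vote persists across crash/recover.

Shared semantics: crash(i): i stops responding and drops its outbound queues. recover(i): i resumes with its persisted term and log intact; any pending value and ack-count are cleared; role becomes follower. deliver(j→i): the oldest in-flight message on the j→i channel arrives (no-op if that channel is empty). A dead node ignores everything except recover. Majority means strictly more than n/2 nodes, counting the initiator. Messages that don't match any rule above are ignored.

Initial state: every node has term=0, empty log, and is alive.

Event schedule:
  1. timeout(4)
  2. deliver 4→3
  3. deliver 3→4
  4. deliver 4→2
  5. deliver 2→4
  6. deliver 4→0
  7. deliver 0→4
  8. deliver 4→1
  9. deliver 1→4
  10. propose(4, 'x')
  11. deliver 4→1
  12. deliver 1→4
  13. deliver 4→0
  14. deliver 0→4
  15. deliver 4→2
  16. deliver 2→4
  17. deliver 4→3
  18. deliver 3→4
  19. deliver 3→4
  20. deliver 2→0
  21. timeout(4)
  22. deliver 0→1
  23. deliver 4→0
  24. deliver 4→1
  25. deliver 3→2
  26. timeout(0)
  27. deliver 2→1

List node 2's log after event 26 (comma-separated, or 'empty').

1. timeout(4):  <4:cand t1 ->
2. deliver 4→3:  <3:foll t1 ->
3. deliver 3→4:  nop
4. deliver 4→2:  <2:foll t1 ->
5. deliver 2→4:  <4:lead t1 ->
6. deliver 4→0:  <0:foll t1 ->
7. deliver 0→4:  nop
8. deliver 4→1:  <1:foll t1 ->
9. deliver 1→4:  nop
10. propose(4,'x'):  <4:lead t1 x>
11. deliver 4→1:  <1:foll t1 x>
12. deliver 1→4:  nop
13. deliver 4→0:  <0:foll t1 x>
14. deliver 0→4:  nop
15. deliver 4→2:  <2:foll t1 x>
16. deliver 2→4:  nop
17. deliver 4→3:  <3:foll t1 x>
18. deliver 3→4:  nop
19. deliver 3→4:  nop
20. deliver 2→0:  nop
21. timeout(4):  <4:cand t2 x>
22. deliver 0→1:  nop
23. deliver 4→0:  <0:foll t2 x>
24. deliver 4→1:  <1:foll t2 x>
25. deliver 3→2:  nop
26. timeout(0):  <0:cand t3 x>

x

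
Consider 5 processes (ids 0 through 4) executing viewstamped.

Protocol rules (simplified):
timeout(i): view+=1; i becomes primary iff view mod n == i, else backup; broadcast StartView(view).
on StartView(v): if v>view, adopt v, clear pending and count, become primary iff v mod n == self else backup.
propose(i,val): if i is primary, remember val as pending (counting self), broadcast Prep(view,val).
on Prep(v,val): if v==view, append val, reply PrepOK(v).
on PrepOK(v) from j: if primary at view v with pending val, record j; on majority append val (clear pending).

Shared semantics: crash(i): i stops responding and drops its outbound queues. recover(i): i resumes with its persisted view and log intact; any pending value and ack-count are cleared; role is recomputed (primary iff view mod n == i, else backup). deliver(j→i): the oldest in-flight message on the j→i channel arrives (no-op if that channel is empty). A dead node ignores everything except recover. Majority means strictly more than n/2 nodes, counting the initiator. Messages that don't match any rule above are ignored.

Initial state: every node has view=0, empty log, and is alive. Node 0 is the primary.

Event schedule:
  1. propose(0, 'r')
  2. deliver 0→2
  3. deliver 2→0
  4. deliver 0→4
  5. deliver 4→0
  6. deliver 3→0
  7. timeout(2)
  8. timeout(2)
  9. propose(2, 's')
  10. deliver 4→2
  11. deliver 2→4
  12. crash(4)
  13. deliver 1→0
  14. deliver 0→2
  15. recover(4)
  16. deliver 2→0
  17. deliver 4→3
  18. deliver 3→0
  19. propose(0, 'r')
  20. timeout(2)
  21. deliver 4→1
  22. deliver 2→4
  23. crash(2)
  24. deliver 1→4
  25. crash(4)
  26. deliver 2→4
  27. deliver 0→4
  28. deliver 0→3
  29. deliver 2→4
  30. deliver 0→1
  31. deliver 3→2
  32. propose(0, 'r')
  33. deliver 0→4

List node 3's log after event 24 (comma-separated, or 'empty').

empty

after 1 — propose(0,'r'): ·
after 2 — deliver 0→2: n2:back/v0/[r]
after 3 — deliver 2→0: ·
after 4 — deliver 0→4: n4:back/v0/[r]
after 5 — deliver 4→0: n0:prim/v0/[r]
after 6 — deliver 3→0: ·
after 7 — timeout(2): n2:back/v1/[r]
after 8 — timeout(2): n2:prim/v2/[r]
after 9 — propose(2,'s'): ·
after 10 — deliver 4→2: ·
after 11 — deliver 2→4: n4:back/v1/[r]
after 12 — crash(4): n4:✗back/v1/[r]
after 13 — deliver 1→0: ·
after 14 — deliver 0→2: ·
after 15 — recover(4): n4:back/v1/[r]
after 16 — deliver 2→0: n0:back/v1/[r]
after 17 — deliver 4→3: ·
after 18 — deliver 3→0: ·
after 19 — propose(0,'r'): ·
after 20 — timeout(2): n2:back/v3/[r]
after 21 — deliver 4→1: ·
after 22 — deliver 2→4: n4:back/v2/[r]
after 23 — crash(2): n2:✗back/v3/[r]
after 24 — deliver 1→4: ·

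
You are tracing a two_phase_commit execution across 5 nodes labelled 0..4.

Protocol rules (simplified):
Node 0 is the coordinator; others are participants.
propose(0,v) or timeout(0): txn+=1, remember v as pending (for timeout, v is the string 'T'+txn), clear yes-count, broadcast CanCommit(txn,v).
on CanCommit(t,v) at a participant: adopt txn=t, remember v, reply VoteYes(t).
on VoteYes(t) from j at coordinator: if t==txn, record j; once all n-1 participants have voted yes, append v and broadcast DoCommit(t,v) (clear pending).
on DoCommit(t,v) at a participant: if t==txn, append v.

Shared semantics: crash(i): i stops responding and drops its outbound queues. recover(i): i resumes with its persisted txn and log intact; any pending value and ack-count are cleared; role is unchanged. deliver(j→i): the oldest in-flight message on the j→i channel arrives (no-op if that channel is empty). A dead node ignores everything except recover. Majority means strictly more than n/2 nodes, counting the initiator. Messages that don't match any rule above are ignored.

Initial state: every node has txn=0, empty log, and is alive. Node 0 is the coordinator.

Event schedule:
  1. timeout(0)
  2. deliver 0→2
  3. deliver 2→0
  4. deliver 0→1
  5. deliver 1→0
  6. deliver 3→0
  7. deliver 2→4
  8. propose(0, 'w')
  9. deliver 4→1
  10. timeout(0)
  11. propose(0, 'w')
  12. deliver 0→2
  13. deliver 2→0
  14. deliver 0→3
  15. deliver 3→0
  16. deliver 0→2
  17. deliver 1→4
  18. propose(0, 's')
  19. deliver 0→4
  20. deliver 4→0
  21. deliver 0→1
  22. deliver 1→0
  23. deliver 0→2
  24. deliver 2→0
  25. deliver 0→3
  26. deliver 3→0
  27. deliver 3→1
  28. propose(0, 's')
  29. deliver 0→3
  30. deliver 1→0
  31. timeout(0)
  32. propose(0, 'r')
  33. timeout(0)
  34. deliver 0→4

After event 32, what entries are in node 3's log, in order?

[1] timeout(0) → N0(coor t1 [-])
[2] deliver 0→2 → N2(part t1 [-])
[3] deliver 2→0 → ∅
[4] deliver 0→1 → N1(part t1 [-])
[5] deliver 1→0 → ∅
[6] deliver 3→0 → ∅
[7] deliver 2→4 → ∅
[8] propose(0,'w') → N0(coor t2 [-])
[9] deliver 4→1 → ∅
[10] timeout(0) → N0(coor t3 [-])
[11] propose(0,'w') → N0(coor t4 [-])
[12] deliver 0→2 → N2(part t2 [-])
[13] deliver 2→0 → ∅
[14] deliver 0→3 → N3(part t1 [-])
[15] deliver 3→0 → ∅
[16] deliver 0→2 → N2(part t3 [-])
[17] deliver 1→4 → ∅
[18] propose(0,'s') → N0(coor t5 [-])
[19] deliver 0→4 → N4(part t1 [-])
[20] deliver 4→0 → ∅
[21] deliver 0→1 → N1(part t2 [-])
[22] deliver 1→0 → ∅
[23] deliver 0→2 → N2(part t4 [-])
[24] deliver 2→0 → ∅
[25] deliver 0→3 → N3(part t2 [-])
[26] deliver 3→0 → ∅
[27] deliver 3→1 → ∅
[28] propose(0,'s') → N0(coor t6 [-])
[29] deliver 0→3 → N3(part t3 [-])
[30] deliver 1→0 → ∅
[31] timeout(0) → N0(coor t7 [-])
[32] propose(0,'r') → N0(coor t8 [-])

empty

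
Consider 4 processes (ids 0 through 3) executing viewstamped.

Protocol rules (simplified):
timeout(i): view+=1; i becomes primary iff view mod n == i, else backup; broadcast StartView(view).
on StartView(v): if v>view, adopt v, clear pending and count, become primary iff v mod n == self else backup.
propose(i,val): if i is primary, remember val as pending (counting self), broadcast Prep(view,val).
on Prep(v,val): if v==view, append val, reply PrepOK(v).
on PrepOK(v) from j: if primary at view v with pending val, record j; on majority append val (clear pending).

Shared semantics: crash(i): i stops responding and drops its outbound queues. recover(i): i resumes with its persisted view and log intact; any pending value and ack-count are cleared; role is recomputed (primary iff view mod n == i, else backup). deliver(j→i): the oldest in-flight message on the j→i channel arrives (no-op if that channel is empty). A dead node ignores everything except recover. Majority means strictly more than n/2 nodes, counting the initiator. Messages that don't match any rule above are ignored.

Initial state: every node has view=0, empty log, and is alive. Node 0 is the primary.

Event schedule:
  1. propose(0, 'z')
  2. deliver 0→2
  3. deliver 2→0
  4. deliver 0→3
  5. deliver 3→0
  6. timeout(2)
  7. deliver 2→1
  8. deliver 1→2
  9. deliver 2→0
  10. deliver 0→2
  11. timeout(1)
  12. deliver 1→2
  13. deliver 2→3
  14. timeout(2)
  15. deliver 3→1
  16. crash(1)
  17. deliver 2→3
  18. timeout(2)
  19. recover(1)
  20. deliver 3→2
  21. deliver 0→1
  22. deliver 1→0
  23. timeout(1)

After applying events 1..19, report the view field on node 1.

2

step 1 propose(0,'z'): —
step 2 deliver 0→2: 2={back,v=0,log=z}
step 3 deliver 2→0: —
step 4 deliver 0→3: 3={back,v=0,log=z}
step 5 deliver 3→0: 0={prim,v=0,log=z}
step 6 timeout(2): 2={back,v=1,log=z}
step 7 deliver 2→1: 1={prim,v=1,log=-}
step 8 deliver 1→2: —
step 9 deliver 2→0: 0={back,v=1,log=z}
step 10 deliver 0→2: —
step 11 timeout(1): 1={back,v=2,log=-}
step 12 deliver 1→2: 2={prim,v=2,log=z}
step 13 deliver 2→3: 3={back,v=1,log=z}
step 14 timeout(2): 2={back,v=3,log=z}
step 15 deliver 3→1: —
step 16 crash(1): 1={✗back,v=2,log=-}
step 17 deliver 2→3: 3={prim,v=3,log=z}
step 18 timeout(2): 2={back,v=4,log=z}
step 19 recover(1): 1={back,v=2,log=-}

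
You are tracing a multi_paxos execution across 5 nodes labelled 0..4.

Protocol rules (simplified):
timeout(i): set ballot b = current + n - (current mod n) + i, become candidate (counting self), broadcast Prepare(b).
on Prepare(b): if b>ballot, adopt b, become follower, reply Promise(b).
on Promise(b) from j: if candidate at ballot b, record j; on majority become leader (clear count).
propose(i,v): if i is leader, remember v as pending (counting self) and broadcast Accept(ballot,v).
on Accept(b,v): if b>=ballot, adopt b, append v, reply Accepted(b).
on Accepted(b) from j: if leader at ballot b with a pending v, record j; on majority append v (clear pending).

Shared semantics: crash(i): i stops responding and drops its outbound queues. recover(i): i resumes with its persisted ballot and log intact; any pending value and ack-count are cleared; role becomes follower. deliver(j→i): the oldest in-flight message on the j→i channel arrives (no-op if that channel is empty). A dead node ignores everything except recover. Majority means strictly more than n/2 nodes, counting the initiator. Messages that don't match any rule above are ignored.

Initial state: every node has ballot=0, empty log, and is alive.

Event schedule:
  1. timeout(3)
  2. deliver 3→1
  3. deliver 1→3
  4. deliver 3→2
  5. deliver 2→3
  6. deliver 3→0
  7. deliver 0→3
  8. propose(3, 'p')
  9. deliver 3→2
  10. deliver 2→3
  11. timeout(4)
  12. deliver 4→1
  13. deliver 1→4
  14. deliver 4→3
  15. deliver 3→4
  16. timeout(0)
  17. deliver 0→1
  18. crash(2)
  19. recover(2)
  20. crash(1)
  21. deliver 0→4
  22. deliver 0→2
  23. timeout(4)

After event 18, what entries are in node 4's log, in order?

empty

e1 timeout(3): 3[cand,b=8,-]
e2 deliver 3→1: 1[foll,b=8,-]
e3 deliver 1→3: ·
e4 deliver 3→2: 2[foll,b=8,-]
e5 deliver 2→3: 3[lead,b=8,-]
e6 deliver 3→0: 0[foll,b=8,-]
e7 deliver 0→3: ·
e8 propose(3,'p'): ·
e9 deliver 3→2: 2[foll,b=8,p]
e10 deliver 2→3: ·
e11 timeout(4): 4[cand,b=9,-]
e12 deliver 4→1: 1[foll,b=9,-]
e13 deliver 1→4: ·
e14 deliver 4→3: 3[foll,b=9,-]
e15 deliver 3→4: ·
e16 timeout(0): 0[cand,b=10,-]
e17 deliver 0→1: 1[foll,b=10,-]
e18 crash(2): 2[✗foll,b=8,p]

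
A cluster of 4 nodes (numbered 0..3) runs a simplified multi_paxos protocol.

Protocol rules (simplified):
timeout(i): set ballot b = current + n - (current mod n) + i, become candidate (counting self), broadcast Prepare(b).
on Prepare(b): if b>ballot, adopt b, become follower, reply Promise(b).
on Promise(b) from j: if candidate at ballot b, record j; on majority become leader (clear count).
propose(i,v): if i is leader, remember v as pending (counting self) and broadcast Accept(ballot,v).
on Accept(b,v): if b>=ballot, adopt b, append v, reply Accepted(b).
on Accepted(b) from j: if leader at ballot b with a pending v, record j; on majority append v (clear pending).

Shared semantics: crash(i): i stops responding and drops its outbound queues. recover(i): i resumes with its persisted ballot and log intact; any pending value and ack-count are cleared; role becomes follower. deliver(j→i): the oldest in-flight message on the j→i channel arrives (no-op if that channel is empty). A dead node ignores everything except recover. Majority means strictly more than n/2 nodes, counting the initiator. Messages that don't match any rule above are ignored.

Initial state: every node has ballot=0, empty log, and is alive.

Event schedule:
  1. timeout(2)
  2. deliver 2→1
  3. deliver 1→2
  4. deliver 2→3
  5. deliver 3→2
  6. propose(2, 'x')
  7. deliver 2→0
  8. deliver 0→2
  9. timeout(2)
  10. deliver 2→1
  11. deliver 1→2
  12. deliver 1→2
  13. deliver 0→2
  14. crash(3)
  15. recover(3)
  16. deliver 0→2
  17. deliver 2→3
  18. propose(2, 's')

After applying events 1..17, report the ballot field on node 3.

e1 timeout(2): 2[cand,b=6,-]
e2 deliver 2→1: 1[foll,b=6,-]
e3 deliver 1→2: ·
e4 deliver 2→3: 3[foll,b=6,-]
e5 deliver 3→2: 2[lead,b=6,-]
e6 propose(2,'x'): ·
e7 deliver 2→0: 0[foll,b=6,-]
e8 deliver 0→2: ·
e9 timeout(2): 2[cand,b=10,-]
e10 deliver 2→1: 1[foll,b=6,x]
e11 deliver 1→2: ·
e12 deliver 1→2: ·
e13 deliver 0→2: ·
e14 crash(3): 3[✗foll,b=6,-]
e15 recover(3): 3[foll,b=6,-]
e16 deliver 0→2: ·
e17 deliver 2→3: 3[foll,b=6,x]

6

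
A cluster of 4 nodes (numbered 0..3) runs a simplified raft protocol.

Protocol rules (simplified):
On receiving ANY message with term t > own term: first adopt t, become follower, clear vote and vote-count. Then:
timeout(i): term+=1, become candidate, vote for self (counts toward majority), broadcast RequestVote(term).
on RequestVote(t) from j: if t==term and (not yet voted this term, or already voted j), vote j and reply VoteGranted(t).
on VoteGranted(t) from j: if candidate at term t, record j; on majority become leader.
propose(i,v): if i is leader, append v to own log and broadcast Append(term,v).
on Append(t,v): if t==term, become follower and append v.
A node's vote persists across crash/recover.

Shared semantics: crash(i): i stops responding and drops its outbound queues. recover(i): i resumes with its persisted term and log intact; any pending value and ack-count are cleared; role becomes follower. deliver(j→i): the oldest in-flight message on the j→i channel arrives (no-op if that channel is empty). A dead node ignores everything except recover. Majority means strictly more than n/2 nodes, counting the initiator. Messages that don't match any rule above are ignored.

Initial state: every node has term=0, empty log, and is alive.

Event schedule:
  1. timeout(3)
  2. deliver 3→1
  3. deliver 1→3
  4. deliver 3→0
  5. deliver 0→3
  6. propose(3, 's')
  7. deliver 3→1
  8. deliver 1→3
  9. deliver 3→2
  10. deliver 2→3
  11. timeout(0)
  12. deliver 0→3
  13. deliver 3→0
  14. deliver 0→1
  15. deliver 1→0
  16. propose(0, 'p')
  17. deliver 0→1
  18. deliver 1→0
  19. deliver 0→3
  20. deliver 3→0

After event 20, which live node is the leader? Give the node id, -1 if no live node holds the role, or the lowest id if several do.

1. timeout(3):  <3:cand t1 ->
2. deliver 3→1:  <1:foll t1 ->
3. deliver 1→3:  nop
4. deliver 3→0:  <0:foll t1 ->
5. deliver 0→3:  <3:lead t1 ->
6. propose(3,'s'):  <3:lead t1 s>
7. deliver 3→1:  <1:foll t1 s>
8. deliver 1→3:  nop
9. deliver 3→2:  <2:foll t1 ->
10. deliver 2→3:  nop
11. timeout(0):  <0:cand t2 ->
12. deliver 0→3:  <3:foll t2 s>
13. deliver 3→0:  nop
14. deliver 0→1:  <1:foll t2 s>
15. deliver 1→0:  nop
16. propose(0,'p'):  nop
17. deliver 0→1:  nop
18. deliver 1→0:  nop
19. deliver 0→3:  nop
20. deliver 3→0:  <0:lead t2 ->

0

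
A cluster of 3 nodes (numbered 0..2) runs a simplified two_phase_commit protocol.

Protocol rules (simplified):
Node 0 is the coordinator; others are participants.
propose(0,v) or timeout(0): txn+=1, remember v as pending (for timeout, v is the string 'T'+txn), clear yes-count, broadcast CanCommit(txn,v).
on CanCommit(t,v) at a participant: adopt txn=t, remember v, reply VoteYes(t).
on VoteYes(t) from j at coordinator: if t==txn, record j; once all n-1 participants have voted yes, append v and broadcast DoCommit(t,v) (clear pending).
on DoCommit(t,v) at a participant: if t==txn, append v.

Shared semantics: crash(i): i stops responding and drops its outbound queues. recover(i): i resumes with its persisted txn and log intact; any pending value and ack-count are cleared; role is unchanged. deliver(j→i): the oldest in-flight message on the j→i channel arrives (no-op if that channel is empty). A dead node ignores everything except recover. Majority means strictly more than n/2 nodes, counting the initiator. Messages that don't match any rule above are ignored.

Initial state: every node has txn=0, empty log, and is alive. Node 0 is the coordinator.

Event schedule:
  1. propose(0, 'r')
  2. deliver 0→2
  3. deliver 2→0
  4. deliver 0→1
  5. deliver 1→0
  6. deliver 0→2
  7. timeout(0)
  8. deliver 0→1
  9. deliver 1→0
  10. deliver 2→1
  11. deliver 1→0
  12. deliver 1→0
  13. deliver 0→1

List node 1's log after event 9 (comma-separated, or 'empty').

r

step 1 propose(0,'r'): 0={coor,t=1,log=-}
step 2 deliver 0→2: 2={part,t=1,log=-}
step 3 deliver 2→0: —
step 4 deliver 0→1: 1={part,t=1,log=-}
step 5 deliver 1→0: 0={coor,t=1,log=r}
step 6 deliver 0→2: 2={part,t=1,log=r}
step 7 timeout(0): 0={coor,t=2,log=r}
step 8 deliver 0→1: 1={part,t=1,log=r}
step 9 deliver 1→0: —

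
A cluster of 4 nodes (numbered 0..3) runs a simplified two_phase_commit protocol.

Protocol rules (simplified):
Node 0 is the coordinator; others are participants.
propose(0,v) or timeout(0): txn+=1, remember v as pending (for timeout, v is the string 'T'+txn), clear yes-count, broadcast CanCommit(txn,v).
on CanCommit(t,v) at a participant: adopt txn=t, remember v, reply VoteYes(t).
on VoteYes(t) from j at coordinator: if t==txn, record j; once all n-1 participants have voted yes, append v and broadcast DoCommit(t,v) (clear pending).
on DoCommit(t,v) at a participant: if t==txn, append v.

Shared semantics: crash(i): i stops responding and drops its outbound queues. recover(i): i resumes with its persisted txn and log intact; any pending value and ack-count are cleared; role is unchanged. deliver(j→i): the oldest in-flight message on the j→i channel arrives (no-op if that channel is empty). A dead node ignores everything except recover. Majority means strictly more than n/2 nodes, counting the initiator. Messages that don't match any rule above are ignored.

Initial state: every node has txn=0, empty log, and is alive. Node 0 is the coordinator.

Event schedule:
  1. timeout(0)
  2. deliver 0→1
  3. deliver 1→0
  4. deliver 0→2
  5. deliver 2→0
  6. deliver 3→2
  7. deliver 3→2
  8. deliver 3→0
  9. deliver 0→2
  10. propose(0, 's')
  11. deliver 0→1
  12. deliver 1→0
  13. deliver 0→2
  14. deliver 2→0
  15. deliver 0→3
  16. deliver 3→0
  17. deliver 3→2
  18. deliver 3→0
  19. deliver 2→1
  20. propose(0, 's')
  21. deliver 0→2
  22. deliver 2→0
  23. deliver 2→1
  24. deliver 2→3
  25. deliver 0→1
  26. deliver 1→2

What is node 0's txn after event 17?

step 1 timeout(0): 0={coor,t=1,log=-}
step 2 deliver 0→1: 1={part,t=1,log=-}
step 3 deliver 1→0: —
step 4 deliver 0→2: 2={part,t=1,log=-}
step 5 deliver 2→0: —
step 6 deliver 3→2: —
step 7 deliver 3→2: —
step 8 deliver 3→0: —
step 9 deliver 0→2: —
step 10 propose(0,'s'): 0={coor,t=2,log=-}
step 11 deliver 0→1: 1={part,t=2,log=-}
step 12 deliver 1→0: —
step 13 deliver 0→2: 2={part,t=2,log=-}
step 14 deliver 2→0: —
step 15 deliver 0→3: 3={part,t=1,log=-}
step 16 deliver 3→0: —
step 17 deliver 3→2: —

2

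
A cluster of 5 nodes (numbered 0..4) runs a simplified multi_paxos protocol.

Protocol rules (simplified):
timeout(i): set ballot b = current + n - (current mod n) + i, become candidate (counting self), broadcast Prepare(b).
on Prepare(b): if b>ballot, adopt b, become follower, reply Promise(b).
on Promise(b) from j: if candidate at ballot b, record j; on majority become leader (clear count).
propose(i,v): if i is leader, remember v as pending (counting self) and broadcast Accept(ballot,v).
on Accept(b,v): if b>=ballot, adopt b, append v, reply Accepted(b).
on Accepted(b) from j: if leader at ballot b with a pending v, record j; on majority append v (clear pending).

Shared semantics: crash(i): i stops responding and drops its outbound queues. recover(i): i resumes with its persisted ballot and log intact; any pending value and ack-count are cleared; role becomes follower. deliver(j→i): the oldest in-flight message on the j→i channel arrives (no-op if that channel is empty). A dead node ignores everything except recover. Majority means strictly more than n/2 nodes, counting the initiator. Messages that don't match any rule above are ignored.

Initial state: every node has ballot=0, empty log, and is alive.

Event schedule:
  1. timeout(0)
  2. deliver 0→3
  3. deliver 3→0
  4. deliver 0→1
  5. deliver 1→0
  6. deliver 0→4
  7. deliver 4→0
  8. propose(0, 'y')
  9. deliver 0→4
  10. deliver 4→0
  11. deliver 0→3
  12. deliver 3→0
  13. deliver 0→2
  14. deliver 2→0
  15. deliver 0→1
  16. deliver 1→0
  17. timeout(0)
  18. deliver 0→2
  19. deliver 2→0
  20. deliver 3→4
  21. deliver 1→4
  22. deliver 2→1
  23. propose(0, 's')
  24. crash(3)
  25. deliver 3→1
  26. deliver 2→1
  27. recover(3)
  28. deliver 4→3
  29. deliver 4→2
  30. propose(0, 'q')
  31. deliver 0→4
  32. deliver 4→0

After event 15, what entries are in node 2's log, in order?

e1 timeout(0): 0[cand,b=5,-]
e2 deliver 0→3: 3[foll,b=5,-]
e3 deliver 3→0: ·
e4 deliver 0→1: 1[foll,b=5,-]
e5 deliver 1→0: 0[lead,b=5,-]
e6 deliver 0→4: 4[foll,b=5,-]
e7 deliver 4→0: ·
e8 propose(0,'y'): ·
e9 deliver 0→4: 4[foll,b=5,y]
e10 deliver 4→0: ·
e11 deliver 0→3: 3[foll,b=5,y]
e12 deliver 3→0: 0[lead,b=5,y]
e13 deliver 0→2: 2[foll,b=5,-]
e14 deliver 2→0: ·
e15 deliver 0→1: 1[foll,b=5,y]

empty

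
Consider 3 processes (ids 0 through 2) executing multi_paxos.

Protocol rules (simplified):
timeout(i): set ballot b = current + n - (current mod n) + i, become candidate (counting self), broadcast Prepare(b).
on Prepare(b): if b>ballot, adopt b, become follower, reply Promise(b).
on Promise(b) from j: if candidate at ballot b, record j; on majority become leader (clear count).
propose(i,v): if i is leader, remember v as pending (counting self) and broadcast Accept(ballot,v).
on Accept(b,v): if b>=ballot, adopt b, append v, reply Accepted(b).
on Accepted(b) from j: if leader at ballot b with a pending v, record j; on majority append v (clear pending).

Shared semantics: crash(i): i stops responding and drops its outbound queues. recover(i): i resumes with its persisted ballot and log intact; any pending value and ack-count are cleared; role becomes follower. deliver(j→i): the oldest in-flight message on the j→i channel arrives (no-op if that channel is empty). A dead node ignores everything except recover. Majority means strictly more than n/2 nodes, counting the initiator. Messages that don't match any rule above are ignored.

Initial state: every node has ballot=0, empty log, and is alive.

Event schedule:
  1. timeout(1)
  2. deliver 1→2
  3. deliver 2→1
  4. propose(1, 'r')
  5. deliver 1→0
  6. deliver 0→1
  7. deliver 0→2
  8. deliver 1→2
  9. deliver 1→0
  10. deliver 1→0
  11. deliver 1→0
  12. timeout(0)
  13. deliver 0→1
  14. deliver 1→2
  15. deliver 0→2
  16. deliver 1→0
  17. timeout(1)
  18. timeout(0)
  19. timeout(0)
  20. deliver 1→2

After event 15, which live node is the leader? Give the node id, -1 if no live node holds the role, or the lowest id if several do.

e1 timeout(1): 1[cand,b=4,-]
e2 deliver 1→2: 2[foll,b=4,-]
e3 deliver 2→1: 1[lead,b=4,-]
e4 propose(1,'r'): ·
e5 deliver 1→0: 0[foll,b=4,-]
e6 deliver 0→1: ·
e7 deliver 0→2: ·
e8 deliver 1→2: 2[foll,b=4,r]
e9 deliver 1→0: 0[foll,b=4,r]
e10 deliver 1→0: ·
e11 deliver 1→0: ·
e12 timeout(0): 0[cand,b=6,r]
e13 deliver 0→1: 1[lead,b=4,r]
e14 deliver 1→2: ·
e15 deliver 0→2: 2[foll,b=6,r]

1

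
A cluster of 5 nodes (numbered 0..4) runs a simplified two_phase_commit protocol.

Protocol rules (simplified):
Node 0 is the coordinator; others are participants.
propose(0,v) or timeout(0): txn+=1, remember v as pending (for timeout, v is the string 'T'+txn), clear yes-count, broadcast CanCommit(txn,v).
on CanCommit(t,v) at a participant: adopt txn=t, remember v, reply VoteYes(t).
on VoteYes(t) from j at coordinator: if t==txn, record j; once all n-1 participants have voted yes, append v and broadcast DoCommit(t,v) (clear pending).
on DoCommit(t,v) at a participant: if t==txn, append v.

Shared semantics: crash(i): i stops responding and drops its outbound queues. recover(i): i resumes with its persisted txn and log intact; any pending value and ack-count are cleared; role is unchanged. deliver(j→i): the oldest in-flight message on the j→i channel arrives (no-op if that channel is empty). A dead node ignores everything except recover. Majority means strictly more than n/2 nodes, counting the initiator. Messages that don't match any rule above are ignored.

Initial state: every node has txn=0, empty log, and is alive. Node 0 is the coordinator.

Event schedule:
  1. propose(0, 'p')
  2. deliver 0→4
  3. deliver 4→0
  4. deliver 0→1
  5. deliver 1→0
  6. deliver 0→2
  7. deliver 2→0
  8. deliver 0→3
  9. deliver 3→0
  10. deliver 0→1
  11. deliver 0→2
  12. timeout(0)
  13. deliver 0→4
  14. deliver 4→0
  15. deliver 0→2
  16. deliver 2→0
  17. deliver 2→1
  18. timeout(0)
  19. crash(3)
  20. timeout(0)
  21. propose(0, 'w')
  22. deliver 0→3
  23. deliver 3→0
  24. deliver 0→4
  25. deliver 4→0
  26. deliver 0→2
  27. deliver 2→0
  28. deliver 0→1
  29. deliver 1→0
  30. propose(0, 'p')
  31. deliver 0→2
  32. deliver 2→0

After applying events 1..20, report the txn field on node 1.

1

step 1 propose(0,'p'): 0={coor,t=1,log=-}
step 2 deliver 0→4: 4={part,t=1,log=-}
step 3 deliver 4→0: —
step 4 deliver 0→1: 1={part,t=1,log=-}
step 5 deliver 1→0: —
step 6 deliver 0→2: 2={part,t=1,log=-}
step 7 deliver 2→0: —
step 8 deliver 0→3: 3={part,t=1,log=-}
step 9 deliver 3→0: 0={coor,t=1,log=p}
step 10 deliver 0→1: 1={part,t=1,log=p}
step 11 deliver 0→2: 2={part,t=1,log=p}
step 12 timeout(0): 0={coor,t=2,log=p}
step 13 deliver 0→4: 4={part,t=1,log=p}
step 14 deliver 4→0: —
step 15 deliver 0→2: 2={part,t=2,log=p}
step 16 deliver 2→0: —
step 17 deliver 2→1: —
step 18 timeout(0): 0={coor,t=3,log=p}
step 19 crash(3): 3={✗part,t=1,log=-}
step 20 timeout(0): 0={coor,t=4,log=p}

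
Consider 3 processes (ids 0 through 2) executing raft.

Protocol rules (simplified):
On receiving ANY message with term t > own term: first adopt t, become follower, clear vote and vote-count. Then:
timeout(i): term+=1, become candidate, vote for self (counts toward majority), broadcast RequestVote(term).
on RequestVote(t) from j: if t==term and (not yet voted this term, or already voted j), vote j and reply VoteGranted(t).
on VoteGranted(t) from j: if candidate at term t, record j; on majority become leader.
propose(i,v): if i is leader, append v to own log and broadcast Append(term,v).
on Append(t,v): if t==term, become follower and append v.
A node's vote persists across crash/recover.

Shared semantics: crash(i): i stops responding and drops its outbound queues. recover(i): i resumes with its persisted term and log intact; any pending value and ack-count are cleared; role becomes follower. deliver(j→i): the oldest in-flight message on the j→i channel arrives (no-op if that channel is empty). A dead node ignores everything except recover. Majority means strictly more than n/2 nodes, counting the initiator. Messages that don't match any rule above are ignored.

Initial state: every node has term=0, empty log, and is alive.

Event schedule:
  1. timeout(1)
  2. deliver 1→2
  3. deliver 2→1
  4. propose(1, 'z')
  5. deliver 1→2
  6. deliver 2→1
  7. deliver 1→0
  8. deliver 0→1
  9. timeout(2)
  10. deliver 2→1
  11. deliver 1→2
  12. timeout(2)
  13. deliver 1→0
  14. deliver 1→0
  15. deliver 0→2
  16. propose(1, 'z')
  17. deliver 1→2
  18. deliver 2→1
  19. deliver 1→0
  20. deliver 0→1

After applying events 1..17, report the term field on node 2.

3

1. timeout(1):  <1:cand t1 ->
2. deliver 1→2:  <2:foll t1 ->
3. deliver 2→1:  <1:lead t1 ->
4. propose(1,'z'):  <1:lead t1 z>
5. deliver 1→2:  <2:foll t1 z>
6. deliver 2→1:  nop
7. deliver 1→0:  <0:foll t1 ->
8. deliver 0→1:  nop
9. timeout(2):  <2:cand t2 z>
10. deliver 2→1:  <1:foll t2 z>
11. deliver 1→2:  <2:lead t2 z>
12. timeout(2):  <2:cand t3 z>
13. deliver 1→0:  <0:foll t1 z>
14. deliver 1→0:  nop
15. deliver 0→2:  nop
16. propose(1,'z'):  nop
17. deliver 1→2:  nop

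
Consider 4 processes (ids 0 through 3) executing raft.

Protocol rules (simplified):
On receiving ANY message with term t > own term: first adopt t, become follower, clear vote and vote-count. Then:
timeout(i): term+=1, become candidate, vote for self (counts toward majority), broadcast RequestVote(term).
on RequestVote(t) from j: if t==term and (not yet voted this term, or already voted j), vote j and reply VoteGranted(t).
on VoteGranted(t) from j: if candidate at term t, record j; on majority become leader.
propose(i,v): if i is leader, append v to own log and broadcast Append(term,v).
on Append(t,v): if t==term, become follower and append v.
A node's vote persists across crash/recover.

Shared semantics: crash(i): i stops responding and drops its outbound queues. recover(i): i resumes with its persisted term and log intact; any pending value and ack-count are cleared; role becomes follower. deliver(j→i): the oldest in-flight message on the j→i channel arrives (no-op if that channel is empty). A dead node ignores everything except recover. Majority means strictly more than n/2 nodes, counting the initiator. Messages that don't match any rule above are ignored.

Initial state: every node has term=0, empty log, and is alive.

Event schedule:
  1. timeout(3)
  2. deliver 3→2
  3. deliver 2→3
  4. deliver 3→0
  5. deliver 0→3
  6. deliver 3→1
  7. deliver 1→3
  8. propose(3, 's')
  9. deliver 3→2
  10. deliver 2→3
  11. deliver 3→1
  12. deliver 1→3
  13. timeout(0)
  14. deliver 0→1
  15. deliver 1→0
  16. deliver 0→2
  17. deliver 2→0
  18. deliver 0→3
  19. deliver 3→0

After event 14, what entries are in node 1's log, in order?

s

e1 timeout(3): 3[cand,t=1,-]
e2 deliver 3→2: 2[foll,t=1,-]
e3 deliver 2→3: ·
e4 deliver 3→0: 0[foll,t=1,-]
e5 deliver 0→3: 3[lead,t=1,-]
e6 deliver 3→1: 1[foll,t=1,-]
e7 deliver 1→3: ·
e8 propose(3,'s'): 3[lead,t=1,s]
e9 deliver 3→2: 2[foll,t=1,s]
e10 deliver 2→3: ·
e11 deliver 3→1: 1[foll,t=1,s]
e12 deliver 1→3: ·
e13 timeout(0): 0[cand,t=2,-]
e14 deliver 0→1: 1[foll,t=2,s]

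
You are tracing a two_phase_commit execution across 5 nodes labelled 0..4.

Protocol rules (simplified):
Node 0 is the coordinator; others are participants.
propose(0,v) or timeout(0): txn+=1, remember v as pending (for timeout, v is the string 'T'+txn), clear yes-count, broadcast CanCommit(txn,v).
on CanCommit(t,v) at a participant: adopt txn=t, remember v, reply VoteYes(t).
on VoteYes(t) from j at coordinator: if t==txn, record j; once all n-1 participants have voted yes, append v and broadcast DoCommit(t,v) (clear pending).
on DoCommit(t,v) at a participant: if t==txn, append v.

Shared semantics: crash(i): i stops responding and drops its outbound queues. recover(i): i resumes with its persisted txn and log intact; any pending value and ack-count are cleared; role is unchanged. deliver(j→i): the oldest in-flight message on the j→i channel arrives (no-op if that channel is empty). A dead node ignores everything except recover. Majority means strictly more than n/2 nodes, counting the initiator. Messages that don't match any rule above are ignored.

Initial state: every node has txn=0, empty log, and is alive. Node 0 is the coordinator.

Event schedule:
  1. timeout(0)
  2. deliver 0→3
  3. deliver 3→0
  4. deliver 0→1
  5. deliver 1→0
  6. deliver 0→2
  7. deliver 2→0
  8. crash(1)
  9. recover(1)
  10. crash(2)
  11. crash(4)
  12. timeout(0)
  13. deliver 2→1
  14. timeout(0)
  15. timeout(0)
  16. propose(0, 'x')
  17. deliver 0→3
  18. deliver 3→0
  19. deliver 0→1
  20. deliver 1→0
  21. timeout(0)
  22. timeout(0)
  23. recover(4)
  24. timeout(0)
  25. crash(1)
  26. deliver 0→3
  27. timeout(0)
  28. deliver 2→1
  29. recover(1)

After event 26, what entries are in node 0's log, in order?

e1 timeout(0): 0[coor,t=1,-]
e2 deliver 0→3: 3[part,t=1,-]
e3 deliver 3→0: ·
e4 deliver 0→1: 1[part,t=1,-]
e5 deliver 1→0: ·
e6 deliver 0→2: 2[part,t=1,-]
e7 deliver 2→0: ·
e8 crash(1): 1[✗part,t=1,-]
e9 recover(1): 1[part,t=1,-]
e10 crash(2): 2[✗part,t=1,-]
e11 crash(4): 4[✗part,t=0,-]
e12 timeout(0): 0[coor,t=2,-]
e13 deliver 2→1: ·
e14 timeout(0): 0[coor,t=3,-]
e15 timeout(0): 0[coor,t=4,-]
e16 propose(0,'x'): 0[coor,t=5,-]
e17 deliver 0→3: 3[part,t=2,-]
e18 deliver 3→0: ·
e19 deliver 0→1: 1[part,t=2,-]
e20 deliver 1→0: ·
e21 timeout(0): 0[coor,t=6,-]
e22 timeout(0): 0[coor,t=7,-]
e23 recover(4): 4[part,t=0,-]
e24 timeout(0): 0[coor,t=8,-]
e25 crash(1): 1[✗part,t=2,-]
e26 deliver 0→3: 3[part,t=3,-]

empty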